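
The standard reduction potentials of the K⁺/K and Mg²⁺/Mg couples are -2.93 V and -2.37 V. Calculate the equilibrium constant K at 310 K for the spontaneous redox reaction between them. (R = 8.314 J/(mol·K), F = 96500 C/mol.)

E°_cell = -2.37 − (-2.93) = 0.56 V, with n = 2 electrons transferred.
At equilibrium E = 0, so the Nernst equation gives ln K = nFE°/RT = (2)(96500)(0.56)/((8.314)(310)) = 41.93.
K = e^41.93 = 1.6 × 10^18.

1.6 × 10^18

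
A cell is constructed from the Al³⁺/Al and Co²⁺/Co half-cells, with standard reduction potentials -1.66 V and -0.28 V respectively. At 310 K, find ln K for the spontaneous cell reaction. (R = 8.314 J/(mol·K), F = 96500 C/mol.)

ln K = 310.0

E°_cell = -0.28 − (-1.66) = 1.38 V, with n = 6 electrons transferred.
At equilibrium E = 0, so the Nernst equation gives ln K = nFE°/RT = (6)(96500)(1.38)/((8.314)(310)) = 310.02.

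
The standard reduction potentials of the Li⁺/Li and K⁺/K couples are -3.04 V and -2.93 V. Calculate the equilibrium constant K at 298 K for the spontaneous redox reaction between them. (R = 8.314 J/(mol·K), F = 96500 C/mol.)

E°_cell = -2.93 − (-3.04) = 0.11 V, with n = 1 electron transferred.
At equilibrium E = 0, so the Nernst equation gives ln K = nFE°/RT = (1)(96500)(0.11)/((8.314)(298)) = 4.28.
K = e^4.28 = 73.

73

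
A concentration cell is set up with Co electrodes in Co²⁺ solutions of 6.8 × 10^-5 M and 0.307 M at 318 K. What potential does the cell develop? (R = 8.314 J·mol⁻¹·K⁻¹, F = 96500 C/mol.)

Both half-cells are Co²⁺/Co, so E°_cell = 0. The concentrated side is the cathode; the cell reaction moves Co²⁺ from high to low concentration with n = 2.
Q = [Co²⁺]_dilute/[Co²⁺]_conc = 6.8 × 10^-5/0.307 = 2.21 × 10^-4.
E = 0 − (RT/nF) ln Q = −((8.314×318)/(2×96500))(-8.415) = 0.1153 V.

0.12 V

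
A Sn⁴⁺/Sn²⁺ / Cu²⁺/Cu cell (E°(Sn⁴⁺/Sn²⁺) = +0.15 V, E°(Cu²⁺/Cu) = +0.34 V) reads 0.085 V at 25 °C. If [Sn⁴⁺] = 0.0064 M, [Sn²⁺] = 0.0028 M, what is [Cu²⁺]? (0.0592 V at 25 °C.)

From the Nernst equation, log Q = n(E° − E)/0.0592 = 2(0.19 − 0.085)/0.0592 = 3.547, so Q = 3530.
With Q = [Sn⁴⁺]/([Sn²⁺]·[Cu²⁺]) and the known concentrations, [Cu²⁺] in the denominator gives [Cu²⁺] = 6.5 × 10^-4 M.

6.5 × 10^-4 M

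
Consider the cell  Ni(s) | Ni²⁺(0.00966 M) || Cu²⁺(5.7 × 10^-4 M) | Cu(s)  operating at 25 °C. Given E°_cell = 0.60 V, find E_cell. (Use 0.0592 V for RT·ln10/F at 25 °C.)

0.564 V

Balancing electrons gives n = 2; the reaction quotient is Q = [Ni²⁺]/[Cu²⁺] = 16.9.
At 25 °C, E = E° − (0.0592/n) log Q = 0.60 − (0.0592/2)(1.229) = 0.600 − 0.036 = 0.564 V.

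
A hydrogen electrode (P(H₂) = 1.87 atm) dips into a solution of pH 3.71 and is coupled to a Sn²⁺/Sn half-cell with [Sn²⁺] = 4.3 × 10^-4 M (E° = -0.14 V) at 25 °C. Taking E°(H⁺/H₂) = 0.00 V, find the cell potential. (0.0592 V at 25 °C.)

The hydrogen couple is the cathode, so E°_cell = 0.14 V; n = 2.
[H⁺] = 10^(−3.71) = 1.9 × 10^-4 M, and Q = [Sn²⁺]·P(H₂) / [H⁺]^2 = 2.11 × 10^4.
E = E° − (0.0592/2) log Q = 0.14 − (0.0592/2)(4.325) = 0.012 V.

0.012 V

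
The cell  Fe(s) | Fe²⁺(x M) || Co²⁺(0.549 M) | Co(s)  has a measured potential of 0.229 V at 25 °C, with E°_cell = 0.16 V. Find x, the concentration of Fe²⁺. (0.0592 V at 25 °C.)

0.0026 M

From the Nernst equation, log Q = n(E° − E)/0.0592 = 2(0.16 − 0.229)/0.0592 = -2.331, so Q = 0.00467.
With Q = [Fe²⁺]/[Co²⁺] and the known concentrations, [Fe²⁺] in the numerator gives [Fe²⁺] = 0.0026 M.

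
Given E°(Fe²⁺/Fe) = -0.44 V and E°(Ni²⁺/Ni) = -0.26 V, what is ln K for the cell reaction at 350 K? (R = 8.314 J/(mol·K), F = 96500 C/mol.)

ln K = 11.9

E°_cell = -0.26 − (-0.44) = 0.18 V, with n = 2 electrons transferred.
At equilibrium E = 0, so the Nernst equation gives ln K = nFE°/RT = (2)(96500)(0.18)/((8.314)(350)) = 11.94.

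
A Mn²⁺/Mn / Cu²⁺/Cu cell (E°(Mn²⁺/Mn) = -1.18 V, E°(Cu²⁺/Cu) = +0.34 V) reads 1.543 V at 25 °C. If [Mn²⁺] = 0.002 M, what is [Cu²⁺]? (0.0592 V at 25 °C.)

0.012 M

From the Nernst equation, log Q = n(E° − E)/0.0592 = 2(1.52 − 1.543)/0.0592 = -0.777, so Q = 0.167.
With Q = [Mn²⁺]/[Cu²⁺] and the known concentrations, [Cu²⁺] in the denominator gives [Cu²⁺] = 0.012 M.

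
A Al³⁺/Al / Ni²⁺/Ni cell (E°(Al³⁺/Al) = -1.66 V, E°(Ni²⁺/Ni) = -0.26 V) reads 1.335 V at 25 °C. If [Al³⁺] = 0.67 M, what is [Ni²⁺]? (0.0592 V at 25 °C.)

0.0049 M

From the Nernst equation, log Q = n(E° − E)/0.0592 = 6(1.40 − 1.335)/0.0592 = 6.588, so Q = 3.87 × 10^6.
With Q = [Al³⁺]^2/[Ni²⁺]^3 and the known concentrations, [Ni²⁺]^3 in the denominator gives [Ni²⁺] = 0.0049 M.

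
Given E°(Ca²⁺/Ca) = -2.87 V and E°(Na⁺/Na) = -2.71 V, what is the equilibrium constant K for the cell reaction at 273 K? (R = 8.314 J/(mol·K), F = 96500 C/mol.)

E°_cell = -2.71 − (-2.87) = 0.16 V, with n = 2 electrons transferred.
At equilibrium E = 0, so the Nernst equation gives ln K = nFE°/RT = (2)(96500)(0.16)/((8.314)(273)) = 13.61.
K = e^13.61 = 8.1 × 10^5.

8.1 × 10^5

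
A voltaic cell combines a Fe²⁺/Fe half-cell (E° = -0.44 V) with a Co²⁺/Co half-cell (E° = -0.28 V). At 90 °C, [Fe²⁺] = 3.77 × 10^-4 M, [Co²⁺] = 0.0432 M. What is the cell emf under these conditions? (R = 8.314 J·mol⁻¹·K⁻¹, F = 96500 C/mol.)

0.234 V

The Co²⁺/Co couple has the higher reduction potential and acts as the cathode, so E°_cell = -0.28 − (-0.44) = 0.16 V.
Balancing electrons gives n = 2; the reaction quotient is Q = [Fe²⁺]/[Co²⁺] = 0.00873.
E = E° − (RT/nF) ln Q = 0.16 − (8.314×363)/(2×96500) × (-4.741) = 0.160 + 0.074 = 0.234 V.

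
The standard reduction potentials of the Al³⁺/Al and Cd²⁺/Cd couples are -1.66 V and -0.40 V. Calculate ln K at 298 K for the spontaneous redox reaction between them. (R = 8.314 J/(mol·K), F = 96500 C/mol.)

E°_cell = -0.40 − (-1.66) = 1.26 V, with n = 6 electrons transferred.
At equilibrium E = 0, so the Nernst equation gives ln K = nFE°/RT = (6)(96500)(1.26)/((8.314)(298)) = 294.46.

ln K = 294.5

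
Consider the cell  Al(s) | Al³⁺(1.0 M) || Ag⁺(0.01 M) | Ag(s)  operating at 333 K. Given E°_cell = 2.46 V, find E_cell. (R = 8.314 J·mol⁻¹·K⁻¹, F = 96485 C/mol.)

2.33 V

Balancing electrons gives n = 3; the reaction quotient is Q = [Al³⁺]/[Ag⁺]^3 = 1 × 10^6.
E = E° − (RT/nF) ln Q = 2.46 − (8.314×333)/(3×96485) × (13.816) = 2.460 − 0.132 = 2.328 V.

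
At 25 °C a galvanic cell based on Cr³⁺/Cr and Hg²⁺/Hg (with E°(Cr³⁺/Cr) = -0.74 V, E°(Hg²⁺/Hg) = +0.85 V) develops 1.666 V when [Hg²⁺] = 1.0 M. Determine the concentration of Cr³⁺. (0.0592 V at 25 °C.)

1.4 × 10^-4 M

From the Nernst equation, log Q = n(E° − E)/0.0592 = 6(1.59 − 1.666)/0.0592 = -7.703, so Q = 1.98 × 10^-8.
With Q = [Cr³⁺]^2/[Hg²⁺]^3 and the known concentrations, [Cr³⁺]^2 in the numerator gives [Cr³⁺] = 1.4 × 10^-4 M.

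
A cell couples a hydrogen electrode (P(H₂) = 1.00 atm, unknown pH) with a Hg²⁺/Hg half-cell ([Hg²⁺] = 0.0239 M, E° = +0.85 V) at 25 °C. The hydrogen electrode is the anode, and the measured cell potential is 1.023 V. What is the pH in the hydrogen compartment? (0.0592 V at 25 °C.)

E°_cell = 0.85 V and n = 2.
log Q = n(E° − E)/0.0592 = 2×(0.85 − 1.023)/0.0592 = -5.845.
With Q = [H⁺]^2 / ([Hg²⁺]·P(H₂)), solving for [H⁺] gives log[H⁺] = -3.733, so pH = 3.73.

pH = 3.73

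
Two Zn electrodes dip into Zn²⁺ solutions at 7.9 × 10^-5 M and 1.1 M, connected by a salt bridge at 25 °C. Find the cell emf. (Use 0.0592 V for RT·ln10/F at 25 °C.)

0.12 V

Both half-cells are Zn²⁺/Zn, so E°_cell = 0. The concentrated side is the cathode; the cell reaction moves Zn²⁺ from high to low concentration with n = 2.
Q = [Zn²⁺]_dilute/[Zn²⁺]_conc = 7.9 × 10^-5/1.1 = 7.18 × 10^-5.
E = 0 − (0.0592/2) log Q = −(0.0592/2)(-4.144) = 0.1227 V.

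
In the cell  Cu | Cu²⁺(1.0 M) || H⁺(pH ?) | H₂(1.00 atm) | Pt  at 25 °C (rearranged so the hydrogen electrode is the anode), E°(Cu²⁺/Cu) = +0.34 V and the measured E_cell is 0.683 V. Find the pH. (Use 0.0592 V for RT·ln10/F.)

E°_cell = 0.34 V and n = 2.
log Q = n(E° − E)/0.0592 = 2×(0.34 − 0.683)/0.0592 = -11.588.
With Q = [H⁺]^2 / ([Cu²⁺]·P(H₂)), solving for [H⁺] gives log[H⁺] = -5.794, so pH = 5.79.

pH = 5.79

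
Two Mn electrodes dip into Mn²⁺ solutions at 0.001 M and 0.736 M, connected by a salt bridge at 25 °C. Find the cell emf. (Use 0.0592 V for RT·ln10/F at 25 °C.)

0.085 V

Both half-cells are Mn²⁺/Mn, so E°_cell = 0. The concentrated side is the cathode; the cell reaction moves Mn²⁺ from high to low concentration with n = 2.
Q = [Mn²⁺]_dilute/[Mn²⁺]_conc = 0.001/0.736 = 0.00136.
E = 0 − (0.0592/2) log Q = −(0.0592/2)(-2.867) = 0.0849 V.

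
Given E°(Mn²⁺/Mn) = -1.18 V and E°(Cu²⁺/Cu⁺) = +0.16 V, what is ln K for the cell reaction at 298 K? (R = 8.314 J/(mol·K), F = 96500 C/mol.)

ln K = 104.4

E°_cell = +0.16 − (-1.18) = 1.34 V, with n = 2 electrons transferred.
At equilibrium E = 0, so the Nernst equation gives ln K = nFE°/RT = (2)(96500)(1.34)/((8.314)(298)) = 104.38.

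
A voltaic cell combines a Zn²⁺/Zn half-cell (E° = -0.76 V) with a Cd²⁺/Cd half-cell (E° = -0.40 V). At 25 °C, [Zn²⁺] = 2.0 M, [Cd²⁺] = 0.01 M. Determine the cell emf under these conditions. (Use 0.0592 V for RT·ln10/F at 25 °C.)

0.292 V

The Cd²⁺/Cd couple has the higher reduction potential and acts as the cathode, so E°_cell = -0.40 − (-0.76) = 0.36 V.
Balancing electrons gives n = 2; the reaction quotient is Q = [Zn²⁺]/[Cd²⁺] = 200.
At 25 °C, E = E° − (0.0592/n) log Q = 0.36 − (0.0592/2)(2.301) = 0.360 − 0.068 = 0.292 V.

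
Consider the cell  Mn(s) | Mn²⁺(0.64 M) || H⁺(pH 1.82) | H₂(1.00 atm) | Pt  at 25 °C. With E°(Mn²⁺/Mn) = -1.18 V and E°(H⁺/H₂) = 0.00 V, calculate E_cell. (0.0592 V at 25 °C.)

The hydrogen couple is the cathode, so E°_cell = 1.18 V; n = 2.
[H⁺] = 10^(−1.82) = 0.015 M, and Q = [Mn²⁺]·P(H₂) / [H⁺]^2 = 2790.
E = E° − (0.0592/2) log Q = 1.18 − (0.0592/2)(3.446) = 1.078 V.

1.08 V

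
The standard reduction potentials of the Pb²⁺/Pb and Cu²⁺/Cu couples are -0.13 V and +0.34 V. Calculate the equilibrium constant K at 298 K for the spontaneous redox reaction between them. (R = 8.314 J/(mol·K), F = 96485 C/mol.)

7.9 × 10^15

E°_cell = +0.34 − (-0.13) = 0.47 V, with n = 2 electrons transferred.
At equilibrium E = 0, so the Nernst equation gives ln K = nFE°/RT = (2)(96485)(0.47)/((8.314)(298)) = 36.61.
K = e^36.61 = 7.9 × 10^15.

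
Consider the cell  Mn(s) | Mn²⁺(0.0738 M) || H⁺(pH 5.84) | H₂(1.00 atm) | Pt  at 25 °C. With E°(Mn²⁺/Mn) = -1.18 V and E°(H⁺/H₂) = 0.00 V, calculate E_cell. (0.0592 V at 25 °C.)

0.87 V

The hydrogen couple is the cathode, so E°_cell = 1.18 V; n = 2.
[H⁺] = 10^(−5.84) = 1.4 × 10^-6 M, and Q = [Mn²⁺]·P(H₂) / [H⁺]^2 = 3.53 × 10^10.
E = E° − (0.0592/2) log Q = 1.18 − (0.0592/2)(10.548) = 0.868 V.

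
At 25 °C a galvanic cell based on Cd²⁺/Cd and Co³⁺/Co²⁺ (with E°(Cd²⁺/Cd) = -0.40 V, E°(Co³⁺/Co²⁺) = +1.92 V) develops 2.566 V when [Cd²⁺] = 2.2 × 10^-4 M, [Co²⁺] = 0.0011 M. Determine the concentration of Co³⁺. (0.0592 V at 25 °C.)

0.23 M

From the Nernst equation, log Q = n(E° − E)/0.0592 = 2(2.32 − 2.566)/0.0592 = -8.311, so Q = 4.89 × 10^-9.
With Q = [Cd²⁺]·[Co²⁺]^2/[Co³⁺]^2 and the known concentrations, [Co³⁺]^2 in the denominator gives [Co³⁺] = 0.23 M.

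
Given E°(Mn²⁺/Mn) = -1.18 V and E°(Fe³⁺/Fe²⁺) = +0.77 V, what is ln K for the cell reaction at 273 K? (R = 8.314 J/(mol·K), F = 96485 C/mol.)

E°_cell = +0.77 − (-1.18) = 1.95 V, with n = 2 electrons transferred.
At equilibrium E = 0, so the Nernst equation gives ln K = nFE°/RT = (2)(96485)(1.95)/((8.314)(273)) = 165.79.

ln K = 165.8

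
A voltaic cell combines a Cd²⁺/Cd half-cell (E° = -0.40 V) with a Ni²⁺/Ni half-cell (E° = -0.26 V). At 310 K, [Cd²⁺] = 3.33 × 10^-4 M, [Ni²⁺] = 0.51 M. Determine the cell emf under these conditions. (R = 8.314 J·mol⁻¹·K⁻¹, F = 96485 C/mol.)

0.238 V

The Ni²⁺/Ni couple has the higher reduction potential and acts as the cathode, so E°_cell = -0.26 − (-0.40) = 0.14 V.
Balancing electrons gives n = 2; the reaction quotient is Q = [Cd²⁺]/[Ni²⁺] = 6.53 × 10^-4.
E = E° − (RT/nF) ln Q = 0.14 − (8.314×310)/(2×96485) × (-7.334) = 0.140 + 0.098 = 0.238 V.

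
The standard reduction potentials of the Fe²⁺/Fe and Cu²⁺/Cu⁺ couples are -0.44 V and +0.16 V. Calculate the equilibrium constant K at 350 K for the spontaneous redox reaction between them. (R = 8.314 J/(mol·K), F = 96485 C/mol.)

E°_cell = +0.16 − (-0.44) = 0.60 V, with n = 2 electrons transferred.
At equilibrium E = 0, so the Nernst equation gives ln K = nFE°/RT = (2)(96485)(0.60)/((8.314)(350)) = 39.79.
K = e^39.79 = 1.9 × 10^17.

1.9 × 10^17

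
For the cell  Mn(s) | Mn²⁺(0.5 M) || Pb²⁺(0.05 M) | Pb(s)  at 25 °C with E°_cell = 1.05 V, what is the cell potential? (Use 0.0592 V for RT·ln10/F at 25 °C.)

1.02 V

Balancing electrons gives n = 2; the reaction quotient is Q = [Mn²⁺]/[Pb²⁺] = 10.0.
At 25 °C, E = E° − (0.0592/n) log Q = 1.05 − (0.0592/2)(1.000) = 1.050 − 0.030 = 1.020 V.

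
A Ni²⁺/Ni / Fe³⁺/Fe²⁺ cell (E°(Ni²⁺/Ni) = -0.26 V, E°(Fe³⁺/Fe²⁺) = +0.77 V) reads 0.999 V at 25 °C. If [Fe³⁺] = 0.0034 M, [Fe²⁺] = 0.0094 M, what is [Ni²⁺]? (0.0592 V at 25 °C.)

From the Nernst equation, log Q = n(E° − E)/0.0592 = 2(1.03 − 0.999)/0.0592 = 1.047, so Q = 11.2.
With Q = [Ni²⁺]·[Fe²⁺]^2/[Fe³⁺]^2 and the known concentrations, [Ni²⁺] in the numerator gives [Ni²⁺] = 1.5 M.

1.5 M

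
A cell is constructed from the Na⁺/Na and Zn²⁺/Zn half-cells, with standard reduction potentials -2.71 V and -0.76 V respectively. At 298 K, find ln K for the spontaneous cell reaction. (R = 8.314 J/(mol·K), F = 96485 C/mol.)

E°_cell = -0.76 − (-2.71) = 1.95 V, with n = 2 electrons transferred.
At equilibrium E = 0, so the Nernst equation gives ln K = nFE°/RT = (2)(96485)(1.95)/((8.314)(298)) = 151.88.

ln K = 151.9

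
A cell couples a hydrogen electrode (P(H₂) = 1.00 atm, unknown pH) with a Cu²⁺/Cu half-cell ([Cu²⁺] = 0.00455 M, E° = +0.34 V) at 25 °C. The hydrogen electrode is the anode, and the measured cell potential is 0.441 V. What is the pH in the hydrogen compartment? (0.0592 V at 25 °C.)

pH = 2.88

E°_cell = 0.34 V and n = 2.
log Q = n(E° − E)/0.0592 = 2×(0.34 − 0.441)/0.0592 = -3.412.
With Q = [H⁺]^2 / ([Cu²⁺]·P(H₂)), solving for [H⁺] gives log[H⁺] = -2.877, so pH = 2.88.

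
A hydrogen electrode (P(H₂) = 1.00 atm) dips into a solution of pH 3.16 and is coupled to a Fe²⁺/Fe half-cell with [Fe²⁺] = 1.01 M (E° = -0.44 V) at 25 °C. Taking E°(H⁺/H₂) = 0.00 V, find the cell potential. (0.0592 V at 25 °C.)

0.25 V

The hydrogen couple is the cathode, so E°_cell = 0.44 V; n = 2.
[H⁺] = 10^(−3.16) = 6.9 × 10^-4 M, and Q = [Fe²⁺]·P(H₂) / [H⁺]^2 = 2.11 × 10^6.
E = E° − (0.0592/2) log Q = 0.44 − (0.0592/2)(6.324) = 0.253 V.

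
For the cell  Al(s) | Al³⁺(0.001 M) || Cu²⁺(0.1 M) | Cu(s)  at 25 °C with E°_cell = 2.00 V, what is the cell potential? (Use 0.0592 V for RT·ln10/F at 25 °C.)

2.03 V

Balancing electrons gives n = 6; the reaction quotient is Q = [Al³⁺]^2/[Cu²⁺]^3 = 0.00100.
At 25 °C, E = E° − (0.0592/n) log Q = 2.00 − (0.0592/6)(-3.000) = 2.000 + 0.030 = 2.030 V.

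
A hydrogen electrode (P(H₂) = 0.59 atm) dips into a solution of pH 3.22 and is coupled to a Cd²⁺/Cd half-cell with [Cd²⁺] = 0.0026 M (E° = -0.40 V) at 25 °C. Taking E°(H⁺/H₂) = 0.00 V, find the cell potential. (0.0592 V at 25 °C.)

The hydrogen couple is the cathode, so E°_cell = 0.40 V; n = 2.
[H⁺] = 10^(−3.22) = 6 × 10^-4 M, and Q = [Cd²⁺]·P(H₂) / [H⁺]^2 = 4220.
E = E° − (0.0592/2) log Q = 0.40 − (0.0592/2)(3.626) = 0.293 V.

0.29 V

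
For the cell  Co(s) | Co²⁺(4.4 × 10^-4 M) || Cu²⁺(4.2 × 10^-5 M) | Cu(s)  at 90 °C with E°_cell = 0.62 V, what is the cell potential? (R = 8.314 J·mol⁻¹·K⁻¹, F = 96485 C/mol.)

Balancing electrons gives n = 2; the reaction quotient is Q = [Co²⁺]/[Cu²⁺] = 10.5.
E = E° − (RT/nF) ln Q = 0.62 − (8.314×363)/(2×96485) × (2.349) = 0.620 − 0.037 = 0.583 V.

0.583 V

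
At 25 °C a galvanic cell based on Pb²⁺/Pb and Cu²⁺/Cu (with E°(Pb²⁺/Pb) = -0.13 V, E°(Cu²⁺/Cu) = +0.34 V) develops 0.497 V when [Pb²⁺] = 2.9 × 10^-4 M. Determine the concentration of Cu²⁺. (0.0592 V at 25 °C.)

0.0024 M

From the Nernst equation, log Q = n(E° − E)/0.0592 = 2(0.47 − 0.497)/0.0592 = -0.912, so Q = 0.122.
With Q = [Pb²⁺]/[Cu²⁺] and the known concentrations, [Cu²⁺] in the denominator gives [Cu²⁺] = 0.0024 M.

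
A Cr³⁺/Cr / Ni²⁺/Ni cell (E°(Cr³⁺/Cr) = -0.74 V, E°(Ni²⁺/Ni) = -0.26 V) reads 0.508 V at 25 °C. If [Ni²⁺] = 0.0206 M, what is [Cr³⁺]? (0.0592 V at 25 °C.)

From the Nernst equation, log Q = n(E° − E)/0.0592 = 6(0.48 − 0.508)/0.0592 = -2.838, so Q = 0.00145.
With Q = [Cr³⁺]^2/[Ni²⁺]^3 and the known concentrations, [Cr³⁺]^2 in the numerator gives [Cr³⁺] = 1.1 × 10^-4 M.

1.1 × 10^-4 M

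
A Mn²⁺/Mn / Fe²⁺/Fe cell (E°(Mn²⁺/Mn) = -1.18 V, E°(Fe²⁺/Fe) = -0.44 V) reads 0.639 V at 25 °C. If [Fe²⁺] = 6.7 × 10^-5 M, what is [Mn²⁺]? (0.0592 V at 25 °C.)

From the Nernst equation, log Q = n(E° − E)/0.0592 = 2(0.74 − 0.639)/0.0592 = 3.412, so Q = 2580.
With Q = [Mn²⁺]/[Fe²⁺] and the known concentrations, [Mn²⁺] in the numerator gives [Mn²⁺] = 0.17 M.

0.17 M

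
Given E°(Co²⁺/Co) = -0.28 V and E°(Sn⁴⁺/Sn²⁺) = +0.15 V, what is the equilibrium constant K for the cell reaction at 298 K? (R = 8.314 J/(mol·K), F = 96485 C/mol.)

E°_cell = +0.15 − (-0.28) = 0.43 V, with n = 2 electrons transferred.
At equilibrium E = 0, so the Nernst equation gives ln K = nFE°/RT = (2)(96485)(0.43)/((8.314)(298)) = 33.49.
K = e^33.49 = 3.5 × 10^14.

3.5 × 10^14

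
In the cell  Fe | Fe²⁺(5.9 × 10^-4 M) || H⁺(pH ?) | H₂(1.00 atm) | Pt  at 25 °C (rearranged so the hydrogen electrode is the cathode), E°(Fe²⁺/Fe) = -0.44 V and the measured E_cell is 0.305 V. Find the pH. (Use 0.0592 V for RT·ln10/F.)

pH = 3.89

E°_cell = 0.44 V and n = 2.
log Q = n(E° − E)/0.0592 = 2×(0.44 − 0.305)/0.0592 = 4.561.
With Q = [Fe²⁺]·P(H₂) / [H⁺]^2, solving for [H⁺] gives log[H⁺] = -3.895, so pH = 3.89.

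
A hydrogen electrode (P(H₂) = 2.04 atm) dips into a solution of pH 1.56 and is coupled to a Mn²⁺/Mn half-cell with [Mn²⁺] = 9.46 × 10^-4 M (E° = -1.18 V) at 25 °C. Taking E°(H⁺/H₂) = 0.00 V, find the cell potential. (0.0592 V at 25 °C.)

The hydrogen couple is the cathode, so E°_cell = 1.18 V; n = 2.
[H⁺] = 10^(−1.56) = 0.028 M, and Q = [Mn²⁺]·P(H₂) / [H⁺]^2 = 2.54.
E = E° − (0.0592/2) log Q = 1.18 − (0.0592/2)(0.406) = 1.168 V.

1.17 V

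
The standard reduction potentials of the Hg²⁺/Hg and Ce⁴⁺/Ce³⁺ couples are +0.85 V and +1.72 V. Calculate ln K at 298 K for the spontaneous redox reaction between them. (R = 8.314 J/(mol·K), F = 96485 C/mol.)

ln K = 67.8

E°_cell = +1.72 − (+0.85) = 0.87 V, with n = 2 electrons transferred.
At equilibrium E = 0, so the Nernst equation gives ln K = nFE°/RT = (2)(96485)(0.87)/((8.314)(298)) = 67.76.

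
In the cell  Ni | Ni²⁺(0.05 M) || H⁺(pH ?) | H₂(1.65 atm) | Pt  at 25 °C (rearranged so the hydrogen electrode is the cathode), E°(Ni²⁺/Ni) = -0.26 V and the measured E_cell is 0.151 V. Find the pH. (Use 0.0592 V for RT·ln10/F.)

pH = 2.38

E°_cell = 0.26 V and n = 2.
log Q = n(E° − E)/0.0592 = 2×(0.26 − 0.151)/0.0592 = 3.682.
With Q = [Ni²⁺]·P(H₂) / [H⁺]^2, solving for [H⁺] gives log[H⁺] = -2.383, so pH = 2.38.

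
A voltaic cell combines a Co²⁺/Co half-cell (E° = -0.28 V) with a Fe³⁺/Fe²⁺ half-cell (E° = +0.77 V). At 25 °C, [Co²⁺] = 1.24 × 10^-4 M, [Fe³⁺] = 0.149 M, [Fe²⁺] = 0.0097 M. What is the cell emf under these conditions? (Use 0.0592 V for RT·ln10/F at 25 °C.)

1.24 V

The Fe³⁺/Fe²⁺ couple has the higher reduction potential and acts as the cathode, so E°_cell = +0.77 − (-0.28) = 1.05 V.
Balancing electrons gives n = 2; the reaction quotient is Q = [Co²⁺]·[Fe²⁺]^2/[Fe³⁺]^2 = 5.26 × 10^-7.
At 25 °C, E = E° − (0.0592/n) log Q = 1.05 − (0.0592/2)(-6.279) = 1.050 + 0.186 = 1.236 V.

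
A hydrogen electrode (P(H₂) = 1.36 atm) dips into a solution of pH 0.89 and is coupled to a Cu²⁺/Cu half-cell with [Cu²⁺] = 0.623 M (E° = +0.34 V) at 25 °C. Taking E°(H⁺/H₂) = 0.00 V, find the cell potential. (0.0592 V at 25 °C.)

0.39 V

The Cu²⁺/Cu couple is the cathode, so E°_cell = 0.34 V; n = 2.
[H⁺] = 10^(−0.89) = 0.13 M, and Q = [H⁺]^2 / ([Cu²⁺]·P(H₂)) = 0.0196.
E = E° − (0.0592/2) log Q = 0.34 − (0.0592/2)(-1.708) = 0.391 V.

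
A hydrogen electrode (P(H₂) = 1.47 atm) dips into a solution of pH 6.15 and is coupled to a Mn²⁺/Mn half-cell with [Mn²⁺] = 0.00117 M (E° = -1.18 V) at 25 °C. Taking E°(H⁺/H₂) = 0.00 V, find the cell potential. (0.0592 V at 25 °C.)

0.90 V

The hydrogen couple is the cathode, so E°_cell = 1.18 V; n = 2.
[H⁺] = 10^(−6.15) = 7.1 × 10^-7 M, and Q = [Mn²⁺]·P(H₂) / [H⁺]^2 = 3.43 × 10^9.
E = E° − (0.0592/2) log Q = 1.18 − (0.0592/2)(9.536) = 0.898 V.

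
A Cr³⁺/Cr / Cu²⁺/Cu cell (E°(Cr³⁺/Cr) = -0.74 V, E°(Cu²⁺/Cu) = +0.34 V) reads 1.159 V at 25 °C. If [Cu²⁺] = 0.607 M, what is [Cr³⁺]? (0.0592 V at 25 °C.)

From the Nernst equation, log Q = n(E° − E)/0.0592 = 6(1.08 − 1.159)/0.0592 = -8.007, so Q = 9.85 × 10^-9.
With Q = [Cr³⁺]^2/[Cu²⁺]^3 and the known concentrations, [Cr³⁺]^2 in the numerator gives [Cr³⁺] = 4.7 × 10^-5 M.

4.7 × 10^-5 M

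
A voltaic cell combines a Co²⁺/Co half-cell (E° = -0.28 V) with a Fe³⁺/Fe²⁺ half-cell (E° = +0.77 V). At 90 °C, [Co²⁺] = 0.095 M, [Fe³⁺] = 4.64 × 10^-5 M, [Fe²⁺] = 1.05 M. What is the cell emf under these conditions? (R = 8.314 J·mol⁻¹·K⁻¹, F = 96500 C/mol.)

The Fe³⁺/Fe²⁺ couple has the higher reduction potential and acts as the cathode, so E°_cell = +0.77 − (-0.28) = 1.05 V.
Balancing electrons gives n = 2; the reaction quotient is Q = [Co²⁺]·[Fe²⁺]^2/[Fe³⁺]^2 = 4.86 × 10^7.
E = E° − (RT/nF) ln Q = 1.05 − (8.314×363)/(2×96500) × (17.700) = 1.050 − 0.277 = 0.773 V.

0.773 V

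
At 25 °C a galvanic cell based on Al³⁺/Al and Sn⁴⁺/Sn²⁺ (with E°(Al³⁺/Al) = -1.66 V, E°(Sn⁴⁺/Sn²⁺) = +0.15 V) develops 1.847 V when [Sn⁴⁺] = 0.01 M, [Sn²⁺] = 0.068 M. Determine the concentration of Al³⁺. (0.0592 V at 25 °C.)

7.5 × 10^-4 M

From the Nernst equation, log Q = n(E° − E)/0.0592 = 6(1.81 − 1.847)/0.0592 = -3.750, so Q = 1.78 × 10^-4.
With Q = [Al³⁺]^2·[Sn²⁺]^3/[Sn⁴⁺]^3 and the known concentrations, [Al³⁺]^2 in the numerator gives [Al³⁺] = 7.5 × 10^-4 M.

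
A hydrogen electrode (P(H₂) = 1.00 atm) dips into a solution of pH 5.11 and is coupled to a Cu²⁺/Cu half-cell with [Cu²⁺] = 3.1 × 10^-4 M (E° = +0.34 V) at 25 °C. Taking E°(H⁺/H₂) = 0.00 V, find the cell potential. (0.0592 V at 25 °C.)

0.54 V

The Cu²⁺/Cu couple is the cathode, so E°_cell = 0.34 V; n = 2.
[H⁺] = 10^(−5.11) = 7.8 × 10^-6 M, and Q = [H⁺]^2 / ([Cu²⁺]·P(H₂)) = 1.94 × 10^-7.
E = E° − (0.0592/2) log Q = 0.34 − (0.0592/2)(-6.711) = 0.539 V.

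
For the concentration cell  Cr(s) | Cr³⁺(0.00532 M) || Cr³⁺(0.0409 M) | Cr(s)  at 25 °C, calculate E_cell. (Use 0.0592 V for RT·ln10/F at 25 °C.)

Both half-cells are Cr³⁺/Cr, so E°_cell = 0. The concentrated side is the cathode; the cell reaction moves Cr³⁺ from high to low concentration with n = 3.
Q = [Cr³⁺]_dilute/[Cr³⁺]_conc = 0.00532/0.0409 = 0.130.
E = 0 − (0.0592/3) log Q = −(0.0592/3)(-0.886) = 0.0175 V.

0.017 V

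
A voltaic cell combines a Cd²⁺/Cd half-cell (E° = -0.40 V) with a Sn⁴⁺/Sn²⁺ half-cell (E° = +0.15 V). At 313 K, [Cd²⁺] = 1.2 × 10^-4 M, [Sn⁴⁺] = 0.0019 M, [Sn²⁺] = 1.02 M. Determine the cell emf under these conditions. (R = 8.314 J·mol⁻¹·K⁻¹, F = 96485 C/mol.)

The Sn⁴⁺/Sn²⁺ couple has the higher reduction potential and acts as the cathode, so E°_cell = +0.15 − (-0.40) = 0.55 V.
Balancing electrons gives n = 2; the reaction quotient is Q = [Cd²⁺]·[Sn²⁺]/[Sn⁴⁺] = 0.0644.
E = E° − (RT/nF) ln Q = 0.55 − (8.314×313)/(2×96485) × (-2.742) = 0.550 + 0.037 = 0.587 V.

0.587 V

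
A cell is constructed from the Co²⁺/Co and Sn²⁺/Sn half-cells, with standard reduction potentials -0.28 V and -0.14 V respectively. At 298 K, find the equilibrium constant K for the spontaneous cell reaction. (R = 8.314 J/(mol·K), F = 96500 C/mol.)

E°_cell = -0.14 − (-0.28) = 0.14 V, with n = 2 electrons transferred.
At equilibrium E = 0, so the Nernst equation gives ln K = nFE°/RT = (2)(96500)(0.14)/((8.314)(298)) = 10.91.
K = e^10.91 = 5.4 × 10^4.

5.4 × 10^4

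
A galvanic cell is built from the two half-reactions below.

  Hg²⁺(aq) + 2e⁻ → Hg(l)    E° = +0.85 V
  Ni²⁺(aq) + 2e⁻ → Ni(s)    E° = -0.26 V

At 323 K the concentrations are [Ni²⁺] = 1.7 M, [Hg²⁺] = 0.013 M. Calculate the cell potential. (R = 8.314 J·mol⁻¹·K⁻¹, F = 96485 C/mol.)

1.04 V

The Hg²⁺/Hg couple has the higher reduction potential and acts as the cathode, so E°_cell = +0.85 − (-0.26) = 1.11 V.
Balancing electrons gives n = 2; the reaction quotient is Q = [Ni²⁺]/[Hg²⁺] = 131.
E = E° − (RT/nF) ln Q = 1.11 − (8.314×323)/(2×96485) × (4.873) = 1.110 − 0.068 = 1.042 V.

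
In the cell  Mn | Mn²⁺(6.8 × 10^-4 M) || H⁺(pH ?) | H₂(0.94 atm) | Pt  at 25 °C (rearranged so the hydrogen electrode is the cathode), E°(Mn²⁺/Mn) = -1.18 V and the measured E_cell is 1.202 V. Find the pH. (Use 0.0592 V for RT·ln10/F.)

E°_cell = 1.18 V and n = 2.
log Q = n(E° − E)/0.0592 = 2×(1.18 − 1.202)/0.0592 = -0.743.
With Q = [Mn²⁺]·P(H₂) / [H⁺]^2, solving for [H⁺] gives log[H⁺] = -1.226, so pH = 1.23.

pH = 1.23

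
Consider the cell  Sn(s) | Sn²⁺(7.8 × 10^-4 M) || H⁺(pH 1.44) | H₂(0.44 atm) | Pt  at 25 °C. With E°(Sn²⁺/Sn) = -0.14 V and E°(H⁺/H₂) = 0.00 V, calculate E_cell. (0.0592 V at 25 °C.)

The hydrogen couple is the cathode, so E°_cell = 0.14 V; n = 2.
[H⁺] = 10^(−1.44) = 0.036 M, and Q = [Sn²⁺]·P(H₂) / [H⁺]^2 = 0.260.
E = E° − (0.0592/2) log Q = 0.14 − (0.0592/2)(-0.584) = 0.157 V.

0.16 V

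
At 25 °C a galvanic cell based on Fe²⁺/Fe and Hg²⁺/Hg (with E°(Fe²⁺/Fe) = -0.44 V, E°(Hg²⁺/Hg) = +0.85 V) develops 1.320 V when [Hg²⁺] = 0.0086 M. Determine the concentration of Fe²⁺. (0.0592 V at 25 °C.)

From the Nernst equation, log Q = n(E° − E)/0.0592 = 2(1.29 − 1.320)/0.0592 = -1.014, so Q = 0.0969.
With Q = [Fe²⁺]/[Hg²⁺] and the known concentrations, [Fe²⁺] in the numerator gives [Fe²⁺] = 8.3 × 10^-4 M.

8.3 × 10^-4 M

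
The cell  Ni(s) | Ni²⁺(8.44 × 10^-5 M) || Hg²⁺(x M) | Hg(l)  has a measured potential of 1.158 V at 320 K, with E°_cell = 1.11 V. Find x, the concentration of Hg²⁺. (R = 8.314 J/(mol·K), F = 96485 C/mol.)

0.0027 M

From the Nernst equation, ln Q = nF(E° − E)/RT = 2×96485×(1.11 − 1.158)/(8.314×320) = -3.482, so Q = 0.0308.
With Q = [Ni²⁺]/[Hg²⁺] and the known concentrations, [Hg²⁺] in the denominator gives [Hg²⁺] = 0.0027 M.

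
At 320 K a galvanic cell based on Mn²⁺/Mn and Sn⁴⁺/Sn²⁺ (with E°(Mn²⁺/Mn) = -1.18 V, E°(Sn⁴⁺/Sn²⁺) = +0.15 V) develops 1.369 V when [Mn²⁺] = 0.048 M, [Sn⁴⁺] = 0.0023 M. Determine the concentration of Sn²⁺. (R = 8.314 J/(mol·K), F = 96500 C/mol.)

From the Nernst equation, ln Q = nF(E° − E)/RT = 2×96500×(1.33 − 1.369)/(8.314×320) = -2.829, so Q = 0.0591.
With Q = [Mn²⁺]·[Sn²⁺]/[Sn⁴⁺] and the known concentrations, [Sn²⁺] in the numerator gives [Sn²⁺] = 0.0028 M.

0.0028 M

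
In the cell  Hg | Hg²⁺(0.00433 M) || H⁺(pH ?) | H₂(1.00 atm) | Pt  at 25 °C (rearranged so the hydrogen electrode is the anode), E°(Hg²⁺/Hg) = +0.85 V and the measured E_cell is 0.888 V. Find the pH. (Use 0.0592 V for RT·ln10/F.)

pH = 1.82

E°_cell = 0.85 V and n = 2.
log Q = n(E° − E)/0.0592 = 2×(0.85 − 0.888)/0.0592 = -1.284.
With Q = [H⁺]^2 / ([Hg²⁺]·P(H₂)), solving for [H⁺] gives log[H⁺] = -1.824, so pH = 1.82.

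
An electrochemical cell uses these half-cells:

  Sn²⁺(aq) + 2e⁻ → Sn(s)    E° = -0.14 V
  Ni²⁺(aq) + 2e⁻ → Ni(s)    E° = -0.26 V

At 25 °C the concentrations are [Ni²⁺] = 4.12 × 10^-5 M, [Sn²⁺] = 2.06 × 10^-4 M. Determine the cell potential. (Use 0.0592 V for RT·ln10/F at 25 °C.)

The Sn²⁺/Sn couple has the higher reduction potential and acts as the cathode, so E°_cell = -0.14 − (-0.26) = 0.12 V.
Balancing electrons gives n = 2; the reaction quotient is Q = [Ni²⁺]/[Sn²⁺] = 0.200.
At 25 °C, E = E° − (0.0592/n) log Q = 0.12 − (0.0592/2)(-0.699) = 0.120 + 0.021 = 0.141 V.

0.141 V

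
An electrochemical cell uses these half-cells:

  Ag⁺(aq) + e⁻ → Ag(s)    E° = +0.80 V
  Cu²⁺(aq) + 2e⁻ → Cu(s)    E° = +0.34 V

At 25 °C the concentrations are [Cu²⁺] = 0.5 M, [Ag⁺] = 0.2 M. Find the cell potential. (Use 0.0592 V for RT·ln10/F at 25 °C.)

0.428 V

The Ag⁺/Ag couple has the higher reduction potential and acts as the cathode, so E°_cell = +0.80 − (+0.34) = 0.46 V.
Balancing electrons gives n = 2; the reaction quotient is Q = [Cu²⁺]/[Ag⁺]^2 = 12.5.
At 25 °C, E = E° − (0.0592/n) log Q = 0.46 − (0.0592/2)(1.097) = 0.460 − 0.032 = 0.428 V.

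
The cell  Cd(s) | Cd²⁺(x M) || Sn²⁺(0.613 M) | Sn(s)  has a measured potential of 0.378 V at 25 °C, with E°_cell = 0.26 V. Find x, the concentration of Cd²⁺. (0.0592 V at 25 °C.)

From the Nernst equation, log Q = n(E° − E)/0.0592 = 2(0.26 − 0.378)/0.0592 = -3.986, so Q = 1.03 × 10^-4.
With Q = [Cd²⁺]/[Sn²⁺] and the known concentrations, [Cd²⁺] in the numerator gives [Cd²⁺] = 6.3 × 10^-5 M.

6.3 × 10^-5 M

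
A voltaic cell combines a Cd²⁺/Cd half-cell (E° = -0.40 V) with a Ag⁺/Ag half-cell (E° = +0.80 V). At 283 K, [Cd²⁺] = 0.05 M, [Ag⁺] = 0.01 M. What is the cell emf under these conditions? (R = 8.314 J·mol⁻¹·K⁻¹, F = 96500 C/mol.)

The Ag⁺/Ag couple has the higher reduction potential and acts as the cathode, so E°_cell = +0.80 − (-0.40) = 1.20 V.
Balancing electrons gives n = 2; the reaction quotient is Q = [Cd²⁺]/[Ag⁺]^2 = 500.
E = E° − (RT/nF) ln Q = 1.20 − (8.314×283)/(2×96500) × (6.215) = 1.200 − 0.076 = 1.124 V.

1.12 V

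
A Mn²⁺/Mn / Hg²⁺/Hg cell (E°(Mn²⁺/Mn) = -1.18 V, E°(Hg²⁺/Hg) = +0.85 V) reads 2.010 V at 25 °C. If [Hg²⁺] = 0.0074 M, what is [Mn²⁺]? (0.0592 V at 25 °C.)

From the Nernst equation, log Q = n(E° − E)/0.0592 = 2(2.03 − 2.010)/0.0592 = 0.676, so Q = 4.74.
With Q = [Mn²⁺]/[Hg²⁺] and the known concentrations, [Mn²⁺] in the numerator gives [Mn²⁺] = 0.035 M.

0.035 M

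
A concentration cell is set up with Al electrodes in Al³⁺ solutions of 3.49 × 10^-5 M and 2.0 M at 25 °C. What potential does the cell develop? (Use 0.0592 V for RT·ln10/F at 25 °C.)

Both half-cells are Al³⁺/Al, so E°_cell = 0. The concentrated side is the cathode; the cell reaction moves Al³⁺ from high to low concentration with n = 3.
Q = [Al³⁺]_dilute/[Al³⁺]_conc = 3.49 × 10^-5/2.0 = 1.74 × 10^-5.
E = 0 − (0.0592/3) log Q = −(0.0592/3)(-4.758) = 0.0939 V.

0.094 V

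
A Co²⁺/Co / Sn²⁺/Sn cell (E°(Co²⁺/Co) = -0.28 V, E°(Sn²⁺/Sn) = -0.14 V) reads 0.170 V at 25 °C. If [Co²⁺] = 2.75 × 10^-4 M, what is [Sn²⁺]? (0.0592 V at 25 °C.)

From the Nernst equation, log Q = n(E° − E)/0.0592 = 2(0.14 − 0.170)/0.0592 = -1.014, so Q = 0.0969.
With Q = [Co²⁺]/[Sn²⁺] and the known concentrations, [Sn²⁺] in the denominator gives [Sn²⁺] = 0.0028 M.

0.0028 M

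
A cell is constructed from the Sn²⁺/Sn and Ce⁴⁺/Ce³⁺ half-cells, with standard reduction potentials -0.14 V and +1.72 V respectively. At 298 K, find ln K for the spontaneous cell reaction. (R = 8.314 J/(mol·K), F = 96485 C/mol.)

E°_cell = +1.72 − (-0.14) = 1.86 V, with n = 2 electrons transferred.
At equilibrium E = 0, so the Nernst equation gives ln K = nFE°/RT = (2)(96485)(1.86)/((8.314)(298)) = 144.87.

ln K = 144.9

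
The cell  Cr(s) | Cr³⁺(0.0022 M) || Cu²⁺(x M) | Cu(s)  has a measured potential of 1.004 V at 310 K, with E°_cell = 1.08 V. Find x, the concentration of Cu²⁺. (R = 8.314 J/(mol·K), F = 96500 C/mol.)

From the Nernst equation, ln Q = nF(E° − E)/RT = 6×96500×(1.08 − 1.004)/(8.314×310) = 17.073, so Q = 2.6 × 10^7.
With Q = [Cr³⁺]^2/[Cu²⁺]^3 and the known concentrations, [Cu²⁺]^3 in the denominator gives [Cu²⁺] = 5.7 × 10^-5 M.

5.7 × 10^-5 M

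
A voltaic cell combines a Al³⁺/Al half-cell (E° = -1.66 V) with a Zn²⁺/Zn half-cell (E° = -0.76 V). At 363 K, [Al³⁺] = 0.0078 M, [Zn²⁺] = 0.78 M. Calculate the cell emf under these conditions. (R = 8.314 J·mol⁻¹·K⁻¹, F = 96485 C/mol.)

0.947 V

The Zn²⁺/Zn couple has the higher reduction potential and acts as the cathode, so E°_cell = -0.76 − (-1.66) = 0.90 V.
Balancing electrons gives n = 6; the reaction quotient is Q = [Al³⁺]^2/[Zn²⁺]^3 = 1.28 × 10^-4.
E = E° − (RT/nF) ln Q = 0.90 − (8.314×363)/(6×96485) × (-8.962) = 0.900 + 0.047 = 0.947 V.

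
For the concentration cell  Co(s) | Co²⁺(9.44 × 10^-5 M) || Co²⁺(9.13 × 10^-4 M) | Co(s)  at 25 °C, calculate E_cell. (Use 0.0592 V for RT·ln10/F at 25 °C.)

Both half-cells are Co²⁺/Co, so E°_cell = 0. The concentrated side is the cathode; the cell reaction moves Co²⁺ from high to low concentration with n = 2.
Q = [Co²⁺]_dilute/[Co²⁺]_conc = 9.44 × 10^-5/9.13 × 10^-4 = 0.103.
E = 0 − (0.0592/2) log Q = −(0.0592/2)(-0.985) = 0.0292 V.

0.029 V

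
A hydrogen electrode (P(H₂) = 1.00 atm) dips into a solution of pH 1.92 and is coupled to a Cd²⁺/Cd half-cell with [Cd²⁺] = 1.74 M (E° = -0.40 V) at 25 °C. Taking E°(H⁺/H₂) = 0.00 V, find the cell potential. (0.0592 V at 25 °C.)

The hydrogen couple is the cathode, so E°_cell = 0.40 V; n = 2.
[H⁺] = 10^(−1.92) = 0.012 M, and Q = [Cd²⁺]·P(H₂) / [H⁺]^2 = 1.2 × 10^4.
E = E° − (0.0592/2) log Q = 0.40 − (0.0592/2)(4.081) = 0.279 V.

0.28 V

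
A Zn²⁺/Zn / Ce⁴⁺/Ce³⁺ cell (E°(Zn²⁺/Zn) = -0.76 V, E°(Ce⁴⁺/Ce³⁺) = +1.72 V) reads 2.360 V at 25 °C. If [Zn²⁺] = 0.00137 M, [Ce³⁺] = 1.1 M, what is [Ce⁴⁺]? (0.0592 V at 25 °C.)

3.8 × 10^-4 M

From the Nernst equation, log Q = n(E° − E)/0.0592 = 2(2.48 − 2.360)/0.0592 = 4.054, so Q = 1.13 × 10^4.
With Q = [Zn²⁺]·[Ce³⁺]^2/[Ce⁴⁺]^2 and the known concentrations, [Ce⁴⁺]^2 in the denominator gives [Ce⁴⁺] = 3.8 × 10^-4 M.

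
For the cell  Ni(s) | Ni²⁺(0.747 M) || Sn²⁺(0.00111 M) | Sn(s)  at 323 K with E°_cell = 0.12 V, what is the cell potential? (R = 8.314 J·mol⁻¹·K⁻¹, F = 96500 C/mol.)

Balancing electrons gives n = 2; the reaction quotient is Q = [Ni²⁺]/[Sn²⁺] = 673.
E = E° − (RT/nF) ln Q = 0.12 − (8.314×323)/(2×96500) × (6.512) = 0.120 − 0.091 = 0.029 V.

0.029 V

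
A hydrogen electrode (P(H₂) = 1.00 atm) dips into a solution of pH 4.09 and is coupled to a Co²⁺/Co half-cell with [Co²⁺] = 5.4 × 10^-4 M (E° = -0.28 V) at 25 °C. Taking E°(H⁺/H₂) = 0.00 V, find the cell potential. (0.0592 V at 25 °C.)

0.13 V

The hydrogen couple is the cathode, so E°_cell = 0.28 V; n = 2.
[H⁺] = 10^(−4.09) = 8.1 × 10^-5 M, and Q = [Co²⁺]·P(H₂) / [H⁺]^2 = 8.17 × 10^4.
E = E° − (0.0592/2) log Q = 0.28 − (0.0592/2)(4.912) = 0.135 V.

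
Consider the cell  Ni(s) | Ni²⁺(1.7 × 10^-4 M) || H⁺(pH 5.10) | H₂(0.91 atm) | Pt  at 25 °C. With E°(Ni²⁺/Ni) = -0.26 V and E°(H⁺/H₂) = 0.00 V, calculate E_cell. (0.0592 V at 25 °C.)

The hydrogen couple is the cathode, so E°_cell = 0.26 V; n = 2.
[H⁺] = 10^(−5.10) = 7.9 × 10^-6 M, and Q = [Ni²⁺]·P(H₂) / [H⁺]^2 = 2.45 × 10^6.
E = E° − (0.0592/2) log Q = 0.26 − (0.0592/2)(6.389) = 0.071 V.

0.071 V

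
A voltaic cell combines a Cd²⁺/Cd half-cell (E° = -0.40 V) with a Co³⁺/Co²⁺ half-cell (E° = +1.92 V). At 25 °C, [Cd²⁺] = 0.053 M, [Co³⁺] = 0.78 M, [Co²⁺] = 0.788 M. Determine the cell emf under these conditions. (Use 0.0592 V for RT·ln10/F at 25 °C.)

The Co³⁺/Co²⁺ couple has the higher reduction potential and acts as the cathode, so E°_cell = +1.92 − (-0.40) = 2.32 V.
Balancing electrons gives n = 2; the reaction quotient is Q = [Cd²⁺]·[Co²⁺]^2/[Co³⁺]^2 = 0.0541.
At 25 °C, E = E° − (0.0592/n) log Q = 2.32 − (0.0592/2)(-1.267) = 2.320 + 0.038 = 2.358 V.

2.36 V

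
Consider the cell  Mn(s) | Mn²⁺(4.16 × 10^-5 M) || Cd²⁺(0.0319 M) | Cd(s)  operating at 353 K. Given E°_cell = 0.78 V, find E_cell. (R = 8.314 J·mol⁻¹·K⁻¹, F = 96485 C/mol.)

Balancing electrons gives n = 2; the reaction quotient is Q = [Mn²⁺]/[Cd²⁺] = 0.00130.
E = E° − (RT/nF) ln Q = 0.78 − (8.314×353)/(2×96485) × (-6.642) = 0.780 + 0.101 = 0.881 V.

0.881 V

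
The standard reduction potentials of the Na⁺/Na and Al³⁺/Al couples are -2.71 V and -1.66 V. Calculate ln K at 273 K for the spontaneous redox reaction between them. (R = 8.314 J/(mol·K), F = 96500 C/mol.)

E°_cell = -1.66 − (-2.71) = 1.05 V, with n = 3 electrons transferred.
At equilibrium E = 0, so the Nernst equation gives ln K = nFE°/RT = (3)(96500)(1.05)/((8.314)(273)) = 133.93.

ln K = 133.9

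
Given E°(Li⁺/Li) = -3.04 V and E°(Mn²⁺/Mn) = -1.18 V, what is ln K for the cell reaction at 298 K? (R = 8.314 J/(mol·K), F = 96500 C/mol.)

E°_cell = -1.18 − (-3.04) = 1.86 V, with n = 2 electrons transferred.
At equilibrium E = 0, so the Nernst equation gives ln K = nFE°/RT = (2)(96500)(1.86)/((8.314)(298)) = 144.89.

ln K = 144.9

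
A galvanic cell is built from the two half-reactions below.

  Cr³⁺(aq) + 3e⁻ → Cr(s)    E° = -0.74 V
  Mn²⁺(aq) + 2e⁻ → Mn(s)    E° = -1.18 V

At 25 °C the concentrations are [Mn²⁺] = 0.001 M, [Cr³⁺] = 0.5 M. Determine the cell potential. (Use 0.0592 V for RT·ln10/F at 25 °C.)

0.523 V

The Cr³⁺/Cr couple has the higher reduction potential and acts as the cathode, so E°_cell = -0.74 − (-1.18) = 0.44 V.
Balancing electrons gives n = 6; the reaction quotient is Q = [Mn²⁺]^3/[Cr³⁺]^2 = 4 × 10^-9.
At 25 °C, E = E° − (0.0592/n) log Q = 0.44 − (0.0592/6)(-8.398) = 0.440 + 0.083 = 0.523 V.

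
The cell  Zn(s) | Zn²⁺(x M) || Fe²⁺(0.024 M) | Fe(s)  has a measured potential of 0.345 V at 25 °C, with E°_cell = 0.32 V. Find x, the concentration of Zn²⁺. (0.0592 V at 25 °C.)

From the Nernst equation, log Q = n(E° − E)/0.0592 = 2(0.32 − 0.345)/0.0592 = -0.845, so Q = 0.143.
With Q = [Zn²⁺]/[Fe²⁺] and the known concentrations, [Zn²⁺] in the numerator gives [Zn²⁺] = 0.0034 M.

0.0034 M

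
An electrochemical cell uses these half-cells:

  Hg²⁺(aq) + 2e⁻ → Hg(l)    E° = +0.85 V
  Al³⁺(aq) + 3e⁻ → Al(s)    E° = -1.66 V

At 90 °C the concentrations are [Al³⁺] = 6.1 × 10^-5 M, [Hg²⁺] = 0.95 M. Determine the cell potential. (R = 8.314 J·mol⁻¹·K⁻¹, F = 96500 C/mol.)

The Hg²⁺/Hg couple has the higher reduction potential and acts as the cathode, so E°_cell = +0.85 − (-1.66) = 2.51 V.
Balancing electrons gives n = 6; the reaction quotient is Q = [Al³⁺]^2/[Hg²⁺]^3 = 4.34 × 10^-9.
E = E° − (RT/nF) ln Q = 2.51 − (8.314×363)/(6×96500) × (-19.255) = 2.510 + 0.100 = 2.610 V.

2.61 V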